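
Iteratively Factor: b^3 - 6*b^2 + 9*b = (b - 3)*(b^2 - 3*b) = (b - 3)^2*(b)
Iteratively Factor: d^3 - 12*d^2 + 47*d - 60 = (d - 4)*(d^2 - 8*d + 15) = (d - 5)*(d - 4)*(d - 3)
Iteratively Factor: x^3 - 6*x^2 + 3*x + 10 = (x - 2)*(x^2 - 4*x - 5) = (x - 2)*(x + 1)*(x - 5)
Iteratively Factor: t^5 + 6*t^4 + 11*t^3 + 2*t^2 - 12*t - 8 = (t + 1)*(t^4 + 5*t^3 + 6*t^2 - 4*t - 8) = (t + 1)*(t + 2)*(t^3 + 3*t^2 - 4) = (t - 1)*(t + 1)*(t + 2)*(t^2 + 4*t + 4) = (t - 1)*(t + 1)*(t + 2)^2*(t + 2)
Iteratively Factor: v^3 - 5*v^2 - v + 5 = (v - 5)*(v^2 - 1) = (v - 5)*(v - 1)*(v + 1)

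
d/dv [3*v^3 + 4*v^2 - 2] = v*(9*v + 8)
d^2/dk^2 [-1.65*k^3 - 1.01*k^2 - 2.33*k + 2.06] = -9.9*k - 2.02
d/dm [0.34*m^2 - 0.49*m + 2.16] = 0.68*m - 0.49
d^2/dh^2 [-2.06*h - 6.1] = 0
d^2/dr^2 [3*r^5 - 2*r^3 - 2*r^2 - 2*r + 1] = 60*r^3 - 12*r - 4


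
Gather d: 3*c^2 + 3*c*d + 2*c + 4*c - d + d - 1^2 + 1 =3*c^2 + 3*c*d + 6*c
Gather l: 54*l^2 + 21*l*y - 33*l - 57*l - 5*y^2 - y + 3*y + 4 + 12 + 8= 54*l^2 + l*(21*y - 90) - 5*y^2 + 2*y + 24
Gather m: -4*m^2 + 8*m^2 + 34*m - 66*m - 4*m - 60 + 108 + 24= 4*m^2 - 36*m + 72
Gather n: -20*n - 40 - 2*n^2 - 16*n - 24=-2*n^2 - 36*n - 64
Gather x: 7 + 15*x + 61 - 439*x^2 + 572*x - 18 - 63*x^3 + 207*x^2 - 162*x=-63*x^3 - 232*x^2 + 425*x + 50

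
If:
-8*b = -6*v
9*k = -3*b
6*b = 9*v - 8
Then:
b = 4/3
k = -4/9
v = 16/9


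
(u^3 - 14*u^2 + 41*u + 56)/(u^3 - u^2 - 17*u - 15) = (u^2 - 15*u + 56)/(u^2 - 2*u - 15)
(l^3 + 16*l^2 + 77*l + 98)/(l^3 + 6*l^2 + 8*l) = (l^2 + 14*l + 49)/(l*(l + 4))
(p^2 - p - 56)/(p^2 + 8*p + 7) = (p - 8)/(p + 1)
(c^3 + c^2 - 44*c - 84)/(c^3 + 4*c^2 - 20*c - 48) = (c - 7)/(c - 4)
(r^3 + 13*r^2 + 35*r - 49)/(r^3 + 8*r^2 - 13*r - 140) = (r^2 + 6*r - 7)/(r^2 + r - 20)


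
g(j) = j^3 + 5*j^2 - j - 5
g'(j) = 3*j^2 + 10*j - 1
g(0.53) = -3.98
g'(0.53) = 5.14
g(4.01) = 135.87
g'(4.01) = 87.34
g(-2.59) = 13.76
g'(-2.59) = -6.78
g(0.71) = -2.83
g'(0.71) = 7.61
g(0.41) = -4.50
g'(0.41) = 3.60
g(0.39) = -4.57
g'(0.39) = 3.36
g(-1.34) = 2.91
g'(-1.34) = -9.01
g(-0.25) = -4.45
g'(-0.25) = -3.31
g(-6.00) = -35.00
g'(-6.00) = 47.00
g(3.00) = 64.00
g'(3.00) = 56.00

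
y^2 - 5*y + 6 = (y - 3)*(y - 2)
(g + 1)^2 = g^2 + 2*g + 1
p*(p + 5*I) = p^2 + 5*I*p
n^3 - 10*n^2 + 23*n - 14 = (n - 7)*(n - 2)*(n - 1)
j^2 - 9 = (j - 3)*(j + 3)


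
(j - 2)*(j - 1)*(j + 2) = j^3 - j^2 - 4*j + 4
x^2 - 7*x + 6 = (x - 6)*(x - 1)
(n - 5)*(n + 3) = n^2 - 2*n - 15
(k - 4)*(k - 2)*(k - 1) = k^3 - 7*k^2 + 14*k - 8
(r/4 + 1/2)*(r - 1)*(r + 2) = r^3/4 + 3*r^2/4 - 1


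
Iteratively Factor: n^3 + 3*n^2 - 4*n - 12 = (n + 2)*(n^2 + n - 6) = (n - 2)*(n + 2)*(n + 3)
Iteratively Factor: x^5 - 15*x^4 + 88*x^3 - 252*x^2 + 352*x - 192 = (x - 2)*(x^4 - 13*x^3 + 62*x^2 - 128*x + 96) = (x - 4)*(x - 2)*(x^3 - 9*x^2 + 26*x - 24) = (x - 4)*(x - 3)*(x - 2)*(x^2 - 6*x + 8) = (x - 4)*(x - 3)*(x - 2)^2*(x - 4)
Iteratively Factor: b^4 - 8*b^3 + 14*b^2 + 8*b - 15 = (b + 1)*(b^3 - 9*b^2 + 23*b - 15) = (b - 3)*(b + 1)*(b^2 - 6*b + 5) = (b - 5)*(b - 3)*(b + 1)*(b - 1)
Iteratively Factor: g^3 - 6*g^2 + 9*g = (g - 3)*(g^2 - 3*g) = (g - 3)^2*(g)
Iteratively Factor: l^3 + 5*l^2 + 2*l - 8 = (l + 4)*(l^2 + l - 2) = (l + 2)*(l + 4)*(l - 1)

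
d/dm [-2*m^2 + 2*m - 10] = 2 - 4*m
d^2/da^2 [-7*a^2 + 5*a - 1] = -14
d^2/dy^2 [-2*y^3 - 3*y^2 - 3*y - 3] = -12*y - 6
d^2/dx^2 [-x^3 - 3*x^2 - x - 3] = -6*x - 6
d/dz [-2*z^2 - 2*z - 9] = -4*z - 2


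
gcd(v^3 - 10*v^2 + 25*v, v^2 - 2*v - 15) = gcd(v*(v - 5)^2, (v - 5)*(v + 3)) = v - 5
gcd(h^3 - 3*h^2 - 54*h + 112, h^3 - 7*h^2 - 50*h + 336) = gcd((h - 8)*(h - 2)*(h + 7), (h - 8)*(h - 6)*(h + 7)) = h^2 - h - 56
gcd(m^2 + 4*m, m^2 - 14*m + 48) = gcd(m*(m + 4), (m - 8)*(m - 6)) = 1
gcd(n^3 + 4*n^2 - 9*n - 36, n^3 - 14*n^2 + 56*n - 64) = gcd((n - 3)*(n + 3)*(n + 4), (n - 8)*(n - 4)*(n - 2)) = 1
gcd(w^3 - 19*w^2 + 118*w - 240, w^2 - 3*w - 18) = w - 6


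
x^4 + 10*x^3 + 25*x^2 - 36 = (x - 1)*(x + 2)*(x + 3)*(x + 6)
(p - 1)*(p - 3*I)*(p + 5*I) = p^3 - p^2 + 2*I*p^2 + 15*p - 2*I*p - 15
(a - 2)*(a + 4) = a^2 + 2*a - 8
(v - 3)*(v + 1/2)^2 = v^3 - 2*v^2 - 11*v/4 - 3/4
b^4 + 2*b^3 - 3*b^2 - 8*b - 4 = (b - 2)*(b + 1)^2*(b + 2)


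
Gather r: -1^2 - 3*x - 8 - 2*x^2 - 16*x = -2*x^2 - 19*x - 9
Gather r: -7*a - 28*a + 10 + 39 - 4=45 - 35*a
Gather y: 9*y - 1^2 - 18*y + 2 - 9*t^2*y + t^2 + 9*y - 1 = -9*t^2*y + t^2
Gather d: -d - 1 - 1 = -d - 2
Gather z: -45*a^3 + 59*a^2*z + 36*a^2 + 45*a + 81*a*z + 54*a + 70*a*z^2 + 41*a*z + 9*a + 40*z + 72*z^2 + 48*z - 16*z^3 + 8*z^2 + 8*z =-45*a^3 + 36*a^2 + 108*a - 16*z^3 + z^2*(70*a + 80) + z*(59*a^2 + 122*a + 96)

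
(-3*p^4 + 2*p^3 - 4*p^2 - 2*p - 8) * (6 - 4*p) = 12*p^5 - 26*p^4 + 28*p^3 - 16*p^2 + 20*p - 48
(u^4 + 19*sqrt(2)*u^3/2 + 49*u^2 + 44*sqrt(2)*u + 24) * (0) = 0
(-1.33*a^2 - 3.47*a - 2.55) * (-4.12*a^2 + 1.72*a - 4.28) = 5.4796*a^4 + 12.0088*a^3 + 10.23*a^2 + 10.4656*a + 10.914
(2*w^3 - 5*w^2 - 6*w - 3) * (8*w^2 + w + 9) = 16*w^5 - 38*w^4 - 35*w^3 - 75*w^2 - 57*w - 27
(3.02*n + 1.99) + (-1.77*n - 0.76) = 1.25*n + 1.23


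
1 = 1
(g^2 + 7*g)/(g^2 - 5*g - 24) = g*(g + 7)/(g^2 - 5*g - 24)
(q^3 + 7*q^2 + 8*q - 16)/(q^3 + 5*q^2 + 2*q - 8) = (q + 4)/(q + 2)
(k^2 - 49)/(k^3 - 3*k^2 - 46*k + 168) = (k - 7)/(k^2 - 10*k + 24)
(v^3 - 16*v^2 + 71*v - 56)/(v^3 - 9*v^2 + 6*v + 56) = (v^2 - 9*v + 8)/(v^2 - 2*v - 8)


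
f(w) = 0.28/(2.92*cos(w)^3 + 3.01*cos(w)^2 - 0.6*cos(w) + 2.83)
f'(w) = 0.28*(8.76*sin(w)*cos(w)^2 + 6.02*sin(w)*cos(w) - 0.6*sin(w))/(2.92*cos(w)^3 + 3.01*cos(w)^2 - 0.6*cos(w) + 2.83)^2 = (2.4528*cos(w)^2 + 1.6856*cos(w) - 0.168)*sin(w)/(2.92*cos(w)^3 + 3.01*cos(w)^2 - 0.6*cos(w) + 2.83)^2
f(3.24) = 0.08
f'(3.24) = -0.00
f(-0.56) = 0.04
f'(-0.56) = -0.04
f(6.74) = 0.04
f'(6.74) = 0.03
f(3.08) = 0.08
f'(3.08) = 0.00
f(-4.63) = 0.10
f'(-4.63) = -0.03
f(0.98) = 0.07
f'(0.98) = 0.08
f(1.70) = 0.09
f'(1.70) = -0.04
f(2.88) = 0.08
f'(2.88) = 0.01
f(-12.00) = 0.05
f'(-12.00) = 0.04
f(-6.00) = 0.04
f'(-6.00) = 0.02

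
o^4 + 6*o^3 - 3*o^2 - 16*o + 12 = (o - 1)^2*(o + 2)*(o + 6)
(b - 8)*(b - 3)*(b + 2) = b^3 - 9*b^2 + 2*b + 48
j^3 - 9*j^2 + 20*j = j*(j - 5)*(j - 4)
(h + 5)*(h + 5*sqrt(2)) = h^2 + 5*h + 5*sqrt(2)*h + 25*sqrt(2)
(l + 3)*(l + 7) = l^2 + 10*l + 21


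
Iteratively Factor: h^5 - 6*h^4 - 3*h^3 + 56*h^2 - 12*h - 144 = (h - 3)*(h^4 - 3*h^3 - 12*h^2 + 20*h + 48) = (h - 4)*(h - 3)*(h^3 + h^2 - 8*h - 12) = (h - 4)*(h - 3)^2*(h^2 + 4*h + 4) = (h - 4)*(h - 3)^2*(h + 2)*(h + 2)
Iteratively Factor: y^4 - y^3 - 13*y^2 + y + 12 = (y + 3)*(y^3 - 4*y^2 - y + 4) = (y + 1)*(y + 3)*(y^2 - 5*y + 4) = (y - 4)*(y + 1)*(y + 3)*(y - 1)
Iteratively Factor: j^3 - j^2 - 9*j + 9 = (j + 3)*(j^2 - 4*j + 3) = (j - 1)*(j + 3)*(j - 3)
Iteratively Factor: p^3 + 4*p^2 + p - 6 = (p - 1)*(p^2 + 5*p + 6) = (p - 1)*(p + 3)*(p + 2)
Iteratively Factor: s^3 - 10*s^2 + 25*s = (s)*(s^2 - 10*s + 25) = s*(s - 5)*(s - 5)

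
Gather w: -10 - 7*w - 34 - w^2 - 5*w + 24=-w^2 - 12*w - 20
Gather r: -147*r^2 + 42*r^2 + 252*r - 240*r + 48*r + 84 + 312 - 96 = -105*r^2 + 60*r + 300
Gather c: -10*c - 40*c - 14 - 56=-50*c - 70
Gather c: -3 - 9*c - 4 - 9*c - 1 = -18*c - 8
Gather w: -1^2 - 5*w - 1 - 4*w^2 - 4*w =-4*w^2 - 9*w - 2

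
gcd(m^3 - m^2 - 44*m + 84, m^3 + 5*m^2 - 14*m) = m^2 + 5*m - 14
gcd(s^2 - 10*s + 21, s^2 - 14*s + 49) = s - 7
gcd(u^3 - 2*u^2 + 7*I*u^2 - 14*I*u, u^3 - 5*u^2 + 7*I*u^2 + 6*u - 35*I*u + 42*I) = u^2 + u*(-2 + 7*I) - 14*I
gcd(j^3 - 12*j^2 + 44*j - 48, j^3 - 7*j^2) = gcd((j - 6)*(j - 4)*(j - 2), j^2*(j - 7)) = 1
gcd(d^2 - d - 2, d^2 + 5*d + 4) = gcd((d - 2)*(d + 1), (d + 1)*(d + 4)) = d + 1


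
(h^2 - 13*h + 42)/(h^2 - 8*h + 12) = (h - 7)/(h - 2)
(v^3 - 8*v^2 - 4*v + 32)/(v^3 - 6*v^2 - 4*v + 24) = (v - 8)/(v - 6)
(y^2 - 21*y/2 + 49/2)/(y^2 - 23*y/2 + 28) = (y - 7)/(y - 8)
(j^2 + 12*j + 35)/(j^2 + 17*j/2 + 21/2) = 2*(j + 5)/(2*j + 3)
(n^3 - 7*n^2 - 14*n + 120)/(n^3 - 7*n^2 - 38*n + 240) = (n^2 - 2*n - 24)/(n^2 - 2*n - 48)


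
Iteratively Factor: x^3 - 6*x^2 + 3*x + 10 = (x - 5)*(x^2 - x - 2) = (x - 5)*(x - 2)*(x + 1)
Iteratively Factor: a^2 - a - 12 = (a - 4)*(a + 3)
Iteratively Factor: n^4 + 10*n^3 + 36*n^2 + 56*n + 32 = (n + 2)*(n^3 + 8*n^2 + 20*n + 16) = (n + 2)*(n + 4)*(n^2 + 4*n + 4) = (n + 2)^2*(n + 4)*(n + 2)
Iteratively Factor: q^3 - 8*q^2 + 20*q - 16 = (q - 4)*(q^2 - 4*q + 4) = (q - 4)*(q - 2)*(q - 2)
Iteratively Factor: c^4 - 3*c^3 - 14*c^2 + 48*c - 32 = (c + 4)*(c^3 - 7*c^2 + 14*c - 8) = (c - 4)*(c + 4)*(c^2 - 3*c + 2) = (c - 4)*(c - 2)*(c + 4)*(c - 1)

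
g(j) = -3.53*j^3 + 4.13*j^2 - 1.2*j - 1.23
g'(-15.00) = -2507.85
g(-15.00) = 12859.77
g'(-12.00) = -1625.28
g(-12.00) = 6707.73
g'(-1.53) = -38.63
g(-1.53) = 22.92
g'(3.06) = -75.08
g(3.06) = -67.37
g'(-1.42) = -34.28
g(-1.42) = 18.91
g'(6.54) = -400.13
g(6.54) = -819.87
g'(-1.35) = -31.65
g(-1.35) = 16.60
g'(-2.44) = -84.40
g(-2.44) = 77.57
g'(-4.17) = -219.79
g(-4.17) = 331.56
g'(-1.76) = -48.54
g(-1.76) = 32.92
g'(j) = -10.59*j^2 + 8.26*j - 1.2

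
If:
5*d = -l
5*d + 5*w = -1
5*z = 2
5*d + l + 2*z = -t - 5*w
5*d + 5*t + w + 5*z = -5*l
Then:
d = -7/10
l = 7/2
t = -33/10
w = 1/2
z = 2/5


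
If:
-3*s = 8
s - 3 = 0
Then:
No Solution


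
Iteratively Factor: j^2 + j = (j + 1)*(j)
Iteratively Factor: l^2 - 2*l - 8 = (l + 2)*(l - 4)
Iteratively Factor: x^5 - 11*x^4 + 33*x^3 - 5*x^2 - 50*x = (x - 5)*(x^4 - 6*x^3 + 3*x^2 + 10*x) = x*(x - 5)*(x^3 - 6*x^2 + 3*x + 10) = x*(x - 5)*(x + 1)*(x^2 - 7*x + 10) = x*(x - 5)^2*(x + 1)*(x - 2)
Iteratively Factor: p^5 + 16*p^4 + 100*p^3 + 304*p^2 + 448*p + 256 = (p + 2)*(p^4 + 14*p^3 + 72*p^2 + 160*p + 128) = (p + 2)*(p + 4)*(p^3 + 10*p^2 + 32*p + 32) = (p + 2)*(p + 4)^2*(p^2 + 6*p + 8) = (p + 2)^2*(p + 4)^2*(p + 4)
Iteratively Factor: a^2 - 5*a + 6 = (a - 2)*(a - 3)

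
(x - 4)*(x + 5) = x^2 + x - 20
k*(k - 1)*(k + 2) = k^3 + k^2 - 2*k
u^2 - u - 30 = (u - 6)*(u + 5)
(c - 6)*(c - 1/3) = c^2 - 19*c/3 + 2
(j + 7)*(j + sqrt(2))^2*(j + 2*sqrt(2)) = j^4 + 4*sqrt(2)*j^3 + 7*j^3 + 10*j^2 + 28*sqrt(2)*j^2 + 4*sqrt(2)*j + 70*j + 28*sqrt(2)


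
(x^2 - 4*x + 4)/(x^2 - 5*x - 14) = (-x^2 + 4*x - 4)/(-x^2 + 5*x + 14)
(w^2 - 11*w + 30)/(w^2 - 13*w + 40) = (w - 6)/(w - 8)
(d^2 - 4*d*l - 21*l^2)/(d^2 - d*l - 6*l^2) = (-d^2 + 4*d*l + 21*l^2)/(-d^2 + d*l + 6*l^2)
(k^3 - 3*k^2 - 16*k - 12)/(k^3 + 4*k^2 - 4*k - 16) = (k^2 - 5*k - 6)/(k^2 + 2*k - 8)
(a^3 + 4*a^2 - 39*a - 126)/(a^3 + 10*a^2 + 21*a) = (a - 6)/a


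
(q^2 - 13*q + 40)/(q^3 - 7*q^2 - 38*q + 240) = 1/(q + 6)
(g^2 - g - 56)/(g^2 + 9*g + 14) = (g - 8)/(g + 2)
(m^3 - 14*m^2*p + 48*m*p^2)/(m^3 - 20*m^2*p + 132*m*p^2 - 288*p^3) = m/(m - 6*p)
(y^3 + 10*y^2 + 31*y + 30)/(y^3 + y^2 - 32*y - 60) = (y + 3)/(y - 6)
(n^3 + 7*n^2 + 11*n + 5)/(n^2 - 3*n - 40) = (n^2 + 2*n + 1)/(n - 8)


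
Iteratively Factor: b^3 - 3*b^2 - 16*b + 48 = (b - 4)*(b^2 + b - 12) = (b - 4)*(b + 4)*(b - 3)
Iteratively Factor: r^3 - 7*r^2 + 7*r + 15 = (r - 5)*(r^2 - 2*r - 3) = (r - 5)*(r - 3)*(r + 1)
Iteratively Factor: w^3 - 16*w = (w - 4)*(w^2 + 4*w) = w*(w - 4)*(w + 4)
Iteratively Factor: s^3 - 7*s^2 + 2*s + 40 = (s - 5)*(s^2 - 2*s - 8) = (s - 5)*(s + 2)*(s - 4)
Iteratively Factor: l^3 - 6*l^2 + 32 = (l - 4)*(l^2 - 2*l - 8) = (l - 4)*(l + 2)*(l - 4)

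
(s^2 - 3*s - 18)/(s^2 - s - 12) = (s - 6)/(s - 4)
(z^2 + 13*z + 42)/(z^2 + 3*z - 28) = (z + 6)/(z - 4)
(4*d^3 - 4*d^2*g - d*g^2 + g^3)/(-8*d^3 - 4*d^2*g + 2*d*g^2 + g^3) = (-d + g)/(2*d + g)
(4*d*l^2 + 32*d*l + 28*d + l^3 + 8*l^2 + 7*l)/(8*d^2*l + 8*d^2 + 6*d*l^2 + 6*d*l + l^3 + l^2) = (l + 7)/(2*d + l)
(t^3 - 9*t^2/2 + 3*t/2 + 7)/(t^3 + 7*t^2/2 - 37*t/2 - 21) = (t - 2)/(t + 6)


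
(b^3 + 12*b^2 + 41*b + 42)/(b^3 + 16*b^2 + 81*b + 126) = (b + 2)/(b + 6)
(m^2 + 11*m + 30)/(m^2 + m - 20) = (m + 6)/(m - 4)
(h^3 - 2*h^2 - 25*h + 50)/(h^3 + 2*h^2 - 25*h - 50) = (h - 2)/(h + 2)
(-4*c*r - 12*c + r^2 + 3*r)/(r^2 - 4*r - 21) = (-4*c + r)/(r - 7)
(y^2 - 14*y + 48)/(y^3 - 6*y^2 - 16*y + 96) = (y - 8)/(y^2 - 16)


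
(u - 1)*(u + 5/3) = u^2 + 2*u/3 - 5/3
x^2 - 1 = (x - 1)*(x + 1)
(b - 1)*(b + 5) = b^2 + 4*b - 5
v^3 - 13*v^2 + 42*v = v*(v - 7)*(v - 6)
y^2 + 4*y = y*(y + 4)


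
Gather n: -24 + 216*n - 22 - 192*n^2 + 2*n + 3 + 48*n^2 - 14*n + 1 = -144*n^2 + 204*n - 42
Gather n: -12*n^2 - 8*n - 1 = -12*n^2 - 8*n - 1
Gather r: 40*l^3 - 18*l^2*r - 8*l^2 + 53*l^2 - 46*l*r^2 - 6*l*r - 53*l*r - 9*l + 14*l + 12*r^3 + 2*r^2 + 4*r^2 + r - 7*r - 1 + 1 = 40*l^3 + 45*l^2 + 5*l + 12*r^3 + r^2*(6 - 46*l) + r*(-18*l^2 - 59*l - 6)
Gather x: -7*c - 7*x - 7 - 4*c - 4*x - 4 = -11*c - 11*x - 11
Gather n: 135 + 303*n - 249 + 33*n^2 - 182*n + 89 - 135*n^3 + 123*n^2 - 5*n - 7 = -135*n^3 + 156*n^2 + 116*n - 32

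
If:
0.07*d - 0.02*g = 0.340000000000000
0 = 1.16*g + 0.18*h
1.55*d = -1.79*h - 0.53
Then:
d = 5.06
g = 0.73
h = -4.68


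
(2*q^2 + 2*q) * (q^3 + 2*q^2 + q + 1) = 2*q^5 + 6*q^4 + 6*q^3 + 4*q^2 + 2*q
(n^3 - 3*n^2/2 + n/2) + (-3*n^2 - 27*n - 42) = n^3 - 9*n^2/2 - 53*n/2 - 42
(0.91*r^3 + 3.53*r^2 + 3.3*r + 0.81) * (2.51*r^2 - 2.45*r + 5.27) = 2.2841*r^5 + 6.6308*r^4 + 4.4302*r^3 + 12.5512*r^2 + 15.4065*r + 4.2687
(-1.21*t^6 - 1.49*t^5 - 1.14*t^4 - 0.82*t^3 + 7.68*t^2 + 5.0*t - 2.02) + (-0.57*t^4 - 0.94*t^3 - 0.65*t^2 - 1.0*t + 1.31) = -1.21*t^6 - 1.49*t^5 - 1.71*t^4 - 1.76*t^3 + 7.03*t^2 + 4.0*t - 0.71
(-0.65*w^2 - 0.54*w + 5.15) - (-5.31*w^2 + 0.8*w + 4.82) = 4.66*w^2 - 1.34*w + 0.33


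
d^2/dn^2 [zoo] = 0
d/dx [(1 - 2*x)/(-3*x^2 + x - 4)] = (6*x^2 - 2*x - (2*x - 1)*(6*x - 1) + 8)/(3*x^2 - x + 4)^2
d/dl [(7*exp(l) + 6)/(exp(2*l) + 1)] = (-7*exp(2*l) - 12*exp(l) + 7)*exp(l)/(exp(4*l) + 2*exp(2*l) + 1)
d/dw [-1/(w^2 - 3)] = 2*w/(w^2 - 3)^2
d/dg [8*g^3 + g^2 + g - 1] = 24*g^2 + 2*g + 1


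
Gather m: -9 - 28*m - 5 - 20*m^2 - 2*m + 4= -20*m^2 - 30*m - 10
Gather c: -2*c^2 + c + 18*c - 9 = -2*c^2 + 19*c - 9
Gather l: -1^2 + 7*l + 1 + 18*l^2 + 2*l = 18*l^2 + 9*l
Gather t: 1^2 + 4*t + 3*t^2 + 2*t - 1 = 3*t^2 + 6*t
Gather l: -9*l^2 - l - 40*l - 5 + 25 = -9*l^2 - 41*l + 20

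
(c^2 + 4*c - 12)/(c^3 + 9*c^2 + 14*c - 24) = (c - 2)/(c^2 + 3*c - 4)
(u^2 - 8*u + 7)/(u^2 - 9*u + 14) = (u - 1)/(u - 2)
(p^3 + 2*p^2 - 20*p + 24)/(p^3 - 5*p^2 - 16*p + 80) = (p^3 + 2*p^2 - 20*p + 24)/(p^3 - 5*p^2 - 16*p + 80)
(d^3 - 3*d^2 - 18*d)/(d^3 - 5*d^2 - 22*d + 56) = d*(d^2 - 3*d - 18)/(d^3 - 5*d^2 - 22*d + 56)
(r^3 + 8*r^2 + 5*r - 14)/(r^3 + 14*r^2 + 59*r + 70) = (r - 1)/(r + 5)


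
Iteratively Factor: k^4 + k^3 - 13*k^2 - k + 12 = (k - 1)*(k^3 + 2*k^2 - 11*k - 12) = (k - 1)*(k + 1)*(k^2 + k - 12) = (k - 1)*(k + 1)*(k + 4)*(k - 3)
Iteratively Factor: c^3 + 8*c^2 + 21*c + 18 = (c + 2)*(c^2 + 6*c + 9) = (c + 2)*(c + 3)*(c + 3)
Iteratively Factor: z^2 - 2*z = (z)*(z - 2)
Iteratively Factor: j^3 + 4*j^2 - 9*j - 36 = (j + 4)*(j^2 - 9) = (j + 3)*(j + 4)*(j - 3)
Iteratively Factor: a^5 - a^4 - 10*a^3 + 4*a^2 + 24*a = (a - 2)*(a^4 + a^3 - 8*a^2 - 12*a) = (a - 2)*(a + 2)*(a^3 - a^2 - 6*a) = a*(a - 2)*(a + 2)*(a^2 - a - 6) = a*(a - 3)*(a - 2)*(a + 2)*(a + 2)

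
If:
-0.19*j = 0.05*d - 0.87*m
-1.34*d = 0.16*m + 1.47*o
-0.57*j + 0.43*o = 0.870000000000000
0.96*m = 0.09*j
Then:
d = -6.84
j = 3.16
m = 0.30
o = 6.21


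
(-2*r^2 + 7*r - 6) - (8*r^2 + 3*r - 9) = -10*r^2 + 4*r + 3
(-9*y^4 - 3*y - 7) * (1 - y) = 9*y^5 - 9*y^4 + 3*y^2 + 4*y - 7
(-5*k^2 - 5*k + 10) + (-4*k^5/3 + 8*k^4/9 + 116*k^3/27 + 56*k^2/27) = -4*k^5/3 + 8*k^4/9 + 116*k^3/27 - 79*k^2/27 - 5*k + 10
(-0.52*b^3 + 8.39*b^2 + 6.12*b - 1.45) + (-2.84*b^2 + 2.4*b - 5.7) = -0.52*b^3 + 5.55*b^2 + 8.52*b - 7.15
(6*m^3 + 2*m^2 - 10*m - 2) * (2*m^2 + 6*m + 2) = 12*m^5 + 40*m^4 + 4*m^3 - 60*m^2 - 32*m - 4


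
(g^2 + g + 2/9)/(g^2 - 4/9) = (3*g + 1)/(3*g - 2)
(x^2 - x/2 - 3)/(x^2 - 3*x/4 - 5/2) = 2*(2*x + 3)/(4*x + 5)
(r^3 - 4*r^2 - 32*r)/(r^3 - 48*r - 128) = r/(r + 4)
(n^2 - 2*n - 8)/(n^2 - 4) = (n - 4)/(n - 2)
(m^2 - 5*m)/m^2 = (m - 5)/m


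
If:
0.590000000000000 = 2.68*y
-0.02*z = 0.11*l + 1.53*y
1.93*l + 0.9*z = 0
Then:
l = -5.02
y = 0.22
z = 10.76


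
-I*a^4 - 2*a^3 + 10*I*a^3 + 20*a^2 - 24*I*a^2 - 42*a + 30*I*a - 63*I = (a - 7)*(a - 3)*(a - 3*I)*(-I*a + 1)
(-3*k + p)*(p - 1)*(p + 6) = -3*k*p^2 - 15*k*p + 18*k + p^3 + 5*p^2 - 6*p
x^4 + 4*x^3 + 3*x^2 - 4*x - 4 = (x - 1)*(x + 1)*(x + 2)^2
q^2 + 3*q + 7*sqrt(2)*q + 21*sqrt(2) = (q + 3)*(q + 7*sqrt(2))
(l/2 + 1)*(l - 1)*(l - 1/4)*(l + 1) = l^4/2 + 7*l^3/8 - 3*l^2/4 - 7*l/8 + 1/4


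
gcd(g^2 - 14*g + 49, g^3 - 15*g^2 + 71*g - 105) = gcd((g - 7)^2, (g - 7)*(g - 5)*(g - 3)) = g - 7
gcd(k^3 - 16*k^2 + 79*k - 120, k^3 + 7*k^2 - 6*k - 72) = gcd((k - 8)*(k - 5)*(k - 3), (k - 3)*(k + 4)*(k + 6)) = k - 3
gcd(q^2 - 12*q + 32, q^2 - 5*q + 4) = q - 4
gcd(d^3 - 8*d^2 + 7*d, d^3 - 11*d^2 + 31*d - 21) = d^2 - 8*d + 7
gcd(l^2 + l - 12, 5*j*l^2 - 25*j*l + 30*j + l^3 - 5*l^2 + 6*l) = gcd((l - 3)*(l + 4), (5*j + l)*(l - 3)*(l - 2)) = l - 3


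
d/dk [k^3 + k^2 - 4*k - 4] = 3*k^2 + 2*k - 4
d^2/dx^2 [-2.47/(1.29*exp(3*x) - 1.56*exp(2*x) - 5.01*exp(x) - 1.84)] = (2.47*(-7.74*exp(2*x) + 6.24*exp(x) + 10.02)*(-3.87*exp(2*x) + 3.12*exp(x) + 5.01)*exp(x) + (28.6767*exp(2*x) - 15.4128*exp(x) - 12.3747)*(-1.29*exp(3*x) + 1.56*exp(2*x) + 5.01*exp(x) + 1.84))*exp(x)/(-1.29*exp(3*x) + 1.56*exp(2*x) + 5.01*exp(x) + 1.84)^3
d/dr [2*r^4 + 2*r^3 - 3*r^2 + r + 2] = 8*r^3 + 6*r^2 - 6*r + 1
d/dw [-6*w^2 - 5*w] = -12*w - 5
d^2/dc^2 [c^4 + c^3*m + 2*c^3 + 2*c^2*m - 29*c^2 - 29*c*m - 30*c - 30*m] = 12*c^2 + 6*c*m + 12*c + 4*m - 58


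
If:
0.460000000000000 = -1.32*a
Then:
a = -0.35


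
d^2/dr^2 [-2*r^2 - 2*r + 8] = -4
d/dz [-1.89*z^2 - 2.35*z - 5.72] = -3.78*z - 2.35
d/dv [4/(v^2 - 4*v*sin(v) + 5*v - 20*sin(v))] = 4*(4*v*cos(v) - 2*v + 4*sin(v) + 20*cos(v) - 5)/((v + 5)^2*(v - 4*sin(v))^2)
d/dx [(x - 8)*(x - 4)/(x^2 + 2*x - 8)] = 2*(7*x^2 - 40*x + 16)/(x^4 + 4*x^3 - 12*x^2 - 32*x + 64)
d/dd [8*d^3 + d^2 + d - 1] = 24*d^2 + 2*d + 1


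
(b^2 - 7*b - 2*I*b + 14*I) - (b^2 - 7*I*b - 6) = -7*b + 5*I*b + 6 + 14*I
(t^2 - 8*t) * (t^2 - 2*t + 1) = t^4 - 10*t^3 + 17*t^2 - 8*t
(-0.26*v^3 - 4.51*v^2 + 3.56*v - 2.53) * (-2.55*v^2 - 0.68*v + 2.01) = 0.663*v^5 + 11.6773*v^4 - 6.5338*v^3 - 5.0344*v^2 + 8.876*v - 5.0853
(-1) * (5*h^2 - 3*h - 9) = -5*h^2 + 3*h + 9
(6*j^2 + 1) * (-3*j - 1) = -18*j^3 - 6*j^2 - 3*j - 1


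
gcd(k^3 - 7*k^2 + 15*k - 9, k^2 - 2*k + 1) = k - 1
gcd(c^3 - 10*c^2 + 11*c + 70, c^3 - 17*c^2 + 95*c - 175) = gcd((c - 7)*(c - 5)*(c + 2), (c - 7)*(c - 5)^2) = c^2 - 12*c + 35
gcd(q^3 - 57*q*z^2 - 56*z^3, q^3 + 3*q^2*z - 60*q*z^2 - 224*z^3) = -q^2 + q*z + 56*z^2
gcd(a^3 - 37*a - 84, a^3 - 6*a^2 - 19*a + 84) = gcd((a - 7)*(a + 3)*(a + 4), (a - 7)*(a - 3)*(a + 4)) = a^2 - 3*a - 28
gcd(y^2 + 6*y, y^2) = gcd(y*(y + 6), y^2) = y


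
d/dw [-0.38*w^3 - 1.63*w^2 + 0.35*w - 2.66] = -1.14*w^2 - 3.26*w + 0.35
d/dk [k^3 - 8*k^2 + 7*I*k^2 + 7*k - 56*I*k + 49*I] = 3*k^2 + k*(-16 + 14*I) + 7 - 56*I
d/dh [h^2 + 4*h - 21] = 2*h + 4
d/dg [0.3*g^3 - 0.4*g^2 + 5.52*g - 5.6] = 0.9*g^2 - 0.8*g + 5.52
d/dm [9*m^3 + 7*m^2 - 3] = m*(27*m + 14)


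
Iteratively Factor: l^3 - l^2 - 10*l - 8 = (l - 4)*(l^2 + 3*l + 2) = (l - 4)*(l + 1)*(l + 2)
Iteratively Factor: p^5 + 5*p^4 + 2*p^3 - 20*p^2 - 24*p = (p + 2)*(p^4 + 3*p^3 - 4*p^2 - 12*p) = (p - 2)*(p + 2)*(p^3 + 5*p^2 + 6*p) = p*(p - 2)*(p + 2)*(p^2 + 5*p + 6) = p*(p - 2)*(p + 2)*(p + 3)*(p + 2)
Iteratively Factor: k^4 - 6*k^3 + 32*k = (k + 2)*(k^3 - 8*k^2 + 16*k) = (k - 4)*(k + 2)*(k^2 - 4*k) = (k - 4)^2*(k + 2)*(k)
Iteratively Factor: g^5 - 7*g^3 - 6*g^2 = (g - 3)*(g^4 + 3*g^3 + 2*g^2) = (g - 3)*(g + 1)*(g^3 + 2*g^2) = g*(g - 3)*(g + 1)*(g^2 + 2*g) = g*(g - 3)*(g + 1)*(g + 2)*(g)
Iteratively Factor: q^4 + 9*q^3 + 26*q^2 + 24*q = (q)*(q^3 + 9*q^2 + 26*q + 24) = q*(q + 4)*(q^2 + 5*q + 6) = q*(q + 3)*(q + 4)*(q + 2)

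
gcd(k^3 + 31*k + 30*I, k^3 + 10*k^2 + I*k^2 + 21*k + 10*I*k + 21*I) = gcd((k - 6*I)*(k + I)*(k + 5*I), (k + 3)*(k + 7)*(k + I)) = k + I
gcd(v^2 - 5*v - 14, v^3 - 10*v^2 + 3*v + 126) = v - 7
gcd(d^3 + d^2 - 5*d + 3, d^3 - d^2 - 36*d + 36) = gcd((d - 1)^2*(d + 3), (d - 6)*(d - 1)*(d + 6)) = d - 1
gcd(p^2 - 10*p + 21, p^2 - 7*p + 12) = p - 3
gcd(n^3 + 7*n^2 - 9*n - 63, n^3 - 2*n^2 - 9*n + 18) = n^2 - 9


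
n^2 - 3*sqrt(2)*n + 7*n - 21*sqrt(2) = (n + 7)*(n - 3*sqrt(2))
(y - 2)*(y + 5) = y^2 + 3*y - 10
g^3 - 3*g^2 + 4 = (g - 2)^2*(g + 1)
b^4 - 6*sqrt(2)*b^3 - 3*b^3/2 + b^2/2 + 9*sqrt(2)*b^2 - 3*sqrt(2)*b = b*(b - 1)*(b - 1/2)*(b - 6*sqrt(2))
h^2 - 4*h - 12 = (h - 6)*(h + 2)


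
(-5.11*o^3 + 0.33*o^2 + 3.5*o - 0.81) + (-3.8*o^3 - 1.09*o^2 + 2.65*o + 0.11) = -8.91*o^3 - 0.76*o^2 + 6.15*o - 0.7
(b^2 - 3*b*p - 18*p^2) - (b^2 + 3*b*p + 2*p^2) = -6*b*p - 20*p^2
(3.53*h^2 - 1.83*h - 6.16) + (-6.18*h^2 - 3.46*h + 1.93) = -2.65*h^2 - 5.29*h - 4.23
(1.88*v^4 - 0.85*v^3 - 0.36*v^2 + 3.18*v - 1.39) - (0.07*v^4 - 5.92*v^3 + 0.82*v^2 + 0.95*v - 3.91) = 1.81*v^4 + 5.07*v^3 - 1.18*v^2 + 2.23*v + 2.52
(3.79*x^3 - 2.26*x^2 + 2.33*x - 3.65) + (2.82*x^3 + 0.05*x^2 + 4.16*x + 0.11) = 6.61*x^3 - 2.21*x^2 + 6.49*x - 3.54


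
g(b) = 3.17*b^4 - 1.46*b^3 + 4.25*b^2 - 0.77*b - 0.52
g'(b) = 12.68*b^3 - 4.38*b^2 + 8.5*b - 0.77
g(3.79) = 632.18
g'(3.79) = 658.83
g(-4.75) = 1869.24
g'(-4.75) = -1498.91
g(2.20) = 77.07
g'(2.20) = 131.75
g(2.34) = 97.29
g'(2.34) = 157.60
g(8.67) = 17272.42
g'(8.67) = 8007.42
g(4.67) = 1447.62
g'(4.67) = 1234.83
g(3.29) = 362.36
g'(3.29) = 431.34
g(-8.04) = 14285.15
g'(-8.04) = -6942.27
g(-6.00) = 4580.78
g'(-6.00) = -2948.33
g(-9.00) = 22213.37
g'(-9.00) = -9675.77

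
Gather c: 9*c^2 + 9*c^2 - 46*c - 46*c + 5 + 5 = 18*c^2 - 92*c + 10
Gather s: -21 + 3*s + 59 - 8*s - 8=30 - 5*s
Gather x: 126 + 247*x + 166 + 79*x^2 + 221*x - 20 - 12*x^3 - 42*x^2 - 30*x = -12*x^3 + 37*x^2 + 438*x + 272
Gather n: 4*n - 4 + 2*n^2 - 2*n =2*n^2 + 2*n - 4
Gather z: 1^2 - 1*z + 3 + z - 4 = 0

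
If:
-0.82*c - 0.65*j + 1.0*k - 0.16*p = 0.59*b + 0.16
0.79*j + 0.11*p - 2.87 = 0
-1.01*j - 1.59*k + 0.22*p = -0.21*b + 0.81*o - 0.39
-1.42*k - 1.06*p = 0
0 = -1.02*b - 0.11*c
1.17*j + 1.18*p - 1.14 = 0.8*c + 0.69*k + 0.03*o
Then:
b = 0.07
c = -0.61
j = 3.98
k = 1.88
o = -8.85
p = -2.52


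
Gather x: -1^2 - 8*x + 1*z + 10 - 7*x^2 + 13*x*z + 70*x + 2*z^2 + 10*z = -7*x^2 + x*(13*z + 62) + 2*z^2 + 11*z + 9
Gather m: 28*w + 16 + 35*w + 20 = 63*w + 36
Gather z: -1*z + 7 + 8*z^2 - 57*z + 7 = 8*z^2 - 58*z + 14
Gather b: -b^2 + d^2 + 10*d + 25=-b^2 + d^2 + 10*d + 25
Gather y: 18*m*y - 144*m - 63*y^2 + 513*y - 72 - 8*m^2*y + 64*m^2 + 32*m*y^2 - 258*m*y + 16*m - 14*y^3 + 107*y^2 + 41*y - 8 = 64*m^2 - 128*m - 14*y^3 + y^2*(32*m + 44) + y*(-8*m^2 - 240*m + 554) - 80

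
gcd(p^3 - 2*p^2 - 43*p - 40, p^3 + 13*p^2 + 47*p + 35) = p^2 + 6*p + 5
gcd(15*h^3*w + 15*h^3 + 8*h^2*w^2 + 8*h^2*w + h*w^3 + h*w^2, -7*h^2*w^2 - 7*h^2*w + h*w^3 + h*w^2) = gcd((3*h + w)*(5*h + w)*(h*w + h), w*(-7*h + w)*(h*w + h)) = h*w + h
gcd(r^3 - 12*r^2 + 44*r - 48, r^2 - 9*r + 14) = r - 2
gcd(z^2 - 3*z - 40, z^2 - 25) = z + 5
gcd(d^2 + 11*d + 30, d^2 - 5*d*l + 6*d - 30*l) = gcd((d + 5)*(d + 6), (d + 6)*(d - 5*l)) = d + 6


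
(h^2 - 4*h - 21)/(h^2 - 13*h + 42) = (h + 3)/(h - 6)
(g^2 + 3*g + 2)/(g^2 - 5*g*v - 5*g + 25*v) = (g^2 + 3*g + 2)/(g^2 - 5*g*v - 5*g + 25*v)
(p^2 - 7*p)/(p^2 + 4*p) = (p - 7)/(p + 4)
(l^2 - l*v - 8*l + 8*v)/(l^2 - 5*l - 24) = (l - v)/(l + 3)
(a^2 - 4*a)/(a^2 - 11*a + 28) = a/(a - 7)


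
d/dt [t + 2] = 1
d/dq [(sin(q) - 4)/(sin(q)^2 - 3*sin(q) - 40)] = (8*sin(q) + cos(q)^2 - 53)*cos(q)/((sin(q) - 8)^2*(sin(q) + 5)^2)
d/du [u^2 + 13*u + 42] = 2*u + 13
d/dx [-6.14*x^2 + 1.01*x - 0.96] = 1.01 - 12.28*x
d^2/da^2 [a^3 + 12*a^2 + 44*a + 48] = 6*a + 24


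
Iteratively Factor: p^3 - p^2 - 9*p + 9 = (p - 3)*(p^2 + 2*p - 3) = (p - 3)*(p - 1)*(p + 3)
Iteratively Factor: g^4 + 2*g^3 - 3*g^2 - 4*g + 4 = (g - 1)*(g^3 + 3*g^2 - 4) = (g - 1)^2*(g^2 + 4*g + 4) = (g - 1)^2*(g + 2)*(g + 2)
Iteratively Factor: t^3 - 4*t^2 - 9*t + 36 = (t - 4)*(t^2 - 9) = (t - 4)*(t - 3)*(t + 3)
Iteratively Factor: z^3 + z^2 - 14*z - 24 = (z + 3)*(z^2 - 2*z - 8) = (z + 2)*(z + 3)*(z - 4)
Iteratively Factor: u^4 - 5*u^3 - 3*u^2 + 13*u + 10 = (u - 2)*(u^3 - 3*u^2 - 9*u - 5) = (u - 2)*(u + 1)*(u^2 - 4*u - 5) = (u - 2)*(u + 1)^2*(u - 5)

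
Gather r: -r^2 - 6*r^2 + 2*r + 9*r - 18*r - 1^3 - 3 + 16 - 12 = -7*r^2 - 7*r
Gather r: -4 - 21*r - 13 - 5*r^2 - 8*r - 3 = -5*r^2 - 29*r - 20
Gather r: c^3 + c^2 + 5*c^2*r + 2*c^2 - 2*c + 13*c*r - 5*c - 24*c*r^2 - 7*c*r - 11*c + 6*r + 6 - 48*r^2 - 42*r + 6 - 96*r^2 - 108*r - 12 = c^3 + 3*c^2 - 18*c + r^2*(-24*c - 144) + r*(5*c^2 + 6*c - 144)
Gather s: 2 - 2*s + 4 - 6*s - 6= -8*s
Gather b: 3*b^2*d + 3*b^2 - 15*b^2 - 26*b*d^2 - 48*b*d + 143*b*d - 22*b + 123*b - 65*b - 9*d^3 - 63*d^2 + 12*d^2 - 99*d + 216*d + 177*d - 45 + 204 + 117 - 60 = b^2*(3*d - 12) + b*(-26*d^2 + 95*d + 36) - 9*d^3 - 51*d^2 + 294*d + 216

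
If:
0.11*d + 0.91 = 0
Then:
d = -8.27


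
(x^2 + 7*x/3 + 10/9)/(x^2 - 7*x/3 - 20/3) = (x + 2/3)/(x - 4)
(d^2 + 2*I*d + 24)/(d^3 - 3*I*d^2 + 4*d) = (d + 6*I)/(d*(d + I))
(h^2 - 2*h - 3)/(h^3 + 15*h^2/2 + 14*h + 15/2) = 2*(h - 3)/(2*h^2 + 13*h + 15)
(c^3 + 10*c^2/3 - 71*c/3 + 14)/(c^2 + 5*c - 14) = (c^2 - 11*c/3 + 2)/(c - 2)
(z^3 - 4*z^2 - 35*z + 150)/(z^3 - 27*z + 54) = (z^2 - 10*z + 25)/(z^2 - 6*z + 9)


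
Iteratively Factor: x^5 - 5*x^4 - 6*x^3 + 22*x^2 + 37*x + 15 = (x - 3)*(x^4 - 2*x^3 - 12*x^2 - 14*x - 5) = (x - 5)*(x - 3)*(x^3 + 3*x^2 + 3*x + 1) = (x - 5)*(x - 3)*(x + 1)*(x^2 + 2*x + 1) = (x - 5)*(x - 3)*(x + 1)^2*(x + 1)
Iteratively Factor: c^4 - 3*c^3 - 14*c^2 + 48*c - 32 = (c - 1)*(c^3 - 2*c^2 - 16*c + 32) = (c - 1)*(c + 4)*(c^2 - 6*c + 8) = (c - 2)*(c - 1)*(c + 4)*(c - 4)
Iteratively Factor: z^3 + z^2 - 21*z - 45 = (z + 3)*(z^2 - 2*z - 15) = (z - 5)*(z + 3)*(z + 3)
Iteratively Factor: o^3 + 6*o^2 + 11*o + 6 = (o + 1)*(o^2 + 5*o + 6) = (o + 1)*(o + 2)*(o + 3)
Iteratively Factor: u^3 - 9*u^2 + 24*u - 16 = (u - 1)*(u^2 - 8*u + 16) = (u - 4)*(u - 1)*(u - 4)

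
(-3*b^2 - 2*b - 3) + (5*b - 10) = -3*b^2 + 3*b - 13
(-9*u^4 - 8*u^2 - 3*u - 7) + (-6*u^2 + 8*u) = -9*u^4 - 14*u^2 + 5*u - 7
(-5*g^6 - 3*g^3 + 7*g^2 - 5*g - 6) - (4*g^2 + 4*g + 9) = -5*g^6 - 3*g^3 + 3*g^2 - 9*g - 15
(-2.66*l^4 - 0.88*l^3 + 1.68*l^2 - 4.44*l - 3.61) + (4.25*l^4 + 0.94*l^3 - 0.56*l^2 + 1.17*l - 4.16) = 1.59*l^4 + 0.0599999999999999*l^3 + 1.12*l^2 - 3.27*l - 7.77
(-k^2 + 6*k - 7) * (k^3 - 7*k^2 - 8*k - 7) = -k^5 + 13*k^4 - 41*k^3 + 8*k^2 + 14*k + 49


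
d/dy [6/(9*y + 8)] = -54/(9*y + 8)^2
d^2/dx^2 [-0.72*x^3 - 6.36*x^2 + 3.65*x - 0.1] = -4.32*x - 12.72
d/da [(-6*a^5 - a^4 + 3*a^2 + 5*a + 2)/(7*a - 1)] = (-168*a^5 + 9*a^4 + 4*a^3 + 21*a^2 - 6*a - 19)/(49*a^2 - 14*a + 1)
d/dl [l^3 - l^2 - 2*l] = 3*l^2 - 2*l - 2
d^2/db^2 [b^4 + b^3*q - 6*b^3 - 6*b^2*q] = 12*b^2 + 6*b*q - 36*b - 12*q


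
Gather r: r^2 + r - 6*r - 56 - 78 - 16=r^2 - 5*r - 150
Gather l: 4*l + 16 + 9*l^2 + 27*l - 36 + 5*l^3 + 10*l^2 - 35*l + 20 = 5*l^3 + 19*l^2 - 4*l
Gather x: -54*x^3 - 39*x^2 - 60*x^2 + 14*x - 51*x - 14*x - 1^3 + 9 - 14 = -54*x^3 - 99*x^2 - 51*x - 6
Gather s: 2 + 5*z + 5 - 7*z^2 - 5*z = 7 - 7*z^2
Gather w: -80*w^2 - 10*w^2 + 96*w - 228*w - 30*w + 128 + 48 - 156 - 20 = -90*w^2 - 162*w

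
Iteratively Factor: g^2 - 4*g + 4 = (g - 2)*(g - 2)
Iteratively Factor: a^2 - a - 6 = (a - 3)*(a + 2)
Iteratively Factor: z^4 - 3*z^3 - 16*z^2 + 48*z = (z - 4)*(z^3 + z^2 - 12*z) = (z - 4)*(z - 3)*(z^2 + 4*z) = z*(z - 4)*(z - 3)*(z + 4)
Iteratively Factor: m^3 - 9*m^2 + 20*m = (m)*(m^2 - 9*m + 20) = m*(m - 5)*(m - 4)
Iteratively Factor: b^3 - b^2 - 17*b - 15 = (b + 1)*(b^2 - 2*b - 15) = (b + 1)*(b + 3)*(b - 5)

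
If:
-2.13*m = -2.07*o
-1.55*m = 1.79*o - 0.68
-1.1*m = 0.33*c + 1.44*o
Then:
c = -1.57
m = 0.20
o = 0.21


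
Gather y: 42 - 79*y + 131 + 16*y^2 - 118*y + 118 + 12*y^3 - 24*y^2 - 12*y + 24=12*y^3 - 8*y^2 - 209*y + 315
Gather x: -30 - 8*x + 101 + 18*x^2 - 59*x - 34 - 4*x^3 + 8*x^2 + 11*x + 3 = -4*x^3 + 26*x^2 - 56*x + 40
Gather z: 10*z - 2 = 10*z - 2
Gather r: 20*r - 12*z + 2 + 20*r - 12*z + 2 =40*r - 24*z + 4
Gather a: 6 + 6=12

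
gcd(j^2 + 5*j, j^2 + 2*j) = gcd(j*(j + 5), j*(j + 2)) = j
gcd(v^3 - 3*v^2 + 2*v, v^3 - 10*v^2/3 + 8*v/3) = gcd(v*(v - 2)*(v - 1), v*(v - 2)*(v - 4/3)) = v^2 - 2*v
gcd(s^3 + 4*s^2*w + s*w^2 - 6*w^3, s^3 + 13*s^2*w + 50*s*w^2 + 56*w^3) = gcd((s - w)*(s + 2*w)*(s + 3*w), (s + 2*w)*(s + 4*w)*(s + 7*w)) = s + 2*w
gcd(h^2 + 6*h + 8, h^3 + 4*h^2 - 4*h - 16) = h^2 + 6*h + 8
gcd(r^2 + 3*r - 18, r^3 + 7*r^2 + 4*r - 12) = r + 6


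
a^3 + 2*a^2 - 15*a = a*(a - 3)*(a + 5)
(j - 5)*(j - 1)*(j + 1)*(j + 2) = j^4 - 3*j^3 - 11*j^2 + 3*j + 10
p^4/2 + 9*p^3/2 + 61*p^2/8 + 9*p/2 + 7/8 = (p/2 + 1/2)*(p + 1/2)^2*(p + 7)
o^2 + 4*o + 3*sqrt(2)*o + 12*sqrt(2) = (o + 4)*(o + 3*sqrt(2))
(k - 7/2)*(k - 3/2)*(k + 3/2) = k^3 - 7*k^2/2 - 9*k/4 + 63/8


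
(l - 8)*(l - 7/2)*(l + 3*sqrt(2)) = l^3 - 23*l^2/2 + 3*sqrt(2)*l^2 - 69*sqrt(2)*l/2 + 28*l + 84*sqrt(2)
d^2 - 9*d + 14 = (d - 7)*(d - 2)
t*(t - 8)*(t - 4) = t^3 - 12*t^2 + 32*t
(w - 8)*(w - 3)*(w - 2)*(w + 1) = w^4 - 12*w^3 + 33*w^2 - 2*w - 48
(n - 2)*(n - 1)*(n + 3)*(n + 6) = n^4 + 6*n^3 - 7*n^2 - 36*n + 36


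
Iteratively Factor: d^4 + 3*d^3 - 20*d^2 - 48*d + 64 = (d - 4)*(d^3 + 7*d^2 + 8*d - 16) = (d - 4)*(d - 1)*(d^2 + 8*d + 16) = (d - 4)*(d - 1)*(d + 4)*(d + 4)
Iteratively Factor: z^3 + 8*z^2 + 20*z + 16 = (z + 2)*(z^2 + 6*z + 8) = (z + 2)*(z + 4)*(z + 2)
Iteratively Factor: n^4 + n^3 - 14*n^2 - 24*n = (n + 2)*(n^3 - n^2 - 12*n) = (n + 2)*(n + 3)*(n^2 - 4*n) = (n - 4)*(n + 2)*(n + 3)*(n)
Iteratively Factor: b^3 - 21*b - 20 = (b + 4)*(b^2 - 4*b - 5) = (b - 5)*(b + 4)*(b + 1)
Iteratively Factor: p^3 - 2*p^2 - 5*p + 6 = (p - 1)*(p^2 - p - 6) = (p - 3)*(p - 1)*(p + 2)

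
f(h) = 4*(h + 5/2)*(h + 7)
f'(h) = 8*h + 38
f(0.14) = 75.40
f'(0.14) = 39.12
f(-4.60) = -20.16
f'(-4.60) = 1.20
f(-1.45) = 23.31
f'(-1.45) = 26.40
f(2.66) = 199.38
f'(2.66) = 59.28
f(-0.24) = 61.11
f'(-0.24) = 36.08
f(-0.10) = 66.24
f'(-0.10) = 37.20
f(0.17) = 76.58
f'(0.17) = 39.36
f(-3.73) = -16.09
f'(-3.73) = 8.16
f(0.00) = 70.00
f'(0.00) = 38.00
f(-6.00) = -14.00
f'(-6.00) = -10.00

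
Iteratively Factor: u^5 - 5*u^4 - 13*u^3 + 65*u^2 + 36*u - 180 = (u - 5)*(u^4 - 13*u^2 + 36) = (u - 5)*(u - 3)*(u^3 + 3*u^2 - 4*u - 12) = (u - 5)*(u - 3)*(u + 2)*(u^2 + u - 6) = (u - 5)*(u - 3)*(u + 2)*(u + 3)*(u - 2)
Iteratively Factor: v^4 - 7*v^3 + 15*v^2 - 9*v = (v - 3)*(v^3 - 4*v^2 + 3*v) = (v - 3)^2*(v^2 - v) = v*(v - 3)^2*(v - 1)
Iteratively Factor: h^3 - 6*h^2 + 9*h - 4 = (h - 4)*(h^2 - 2*h + 1) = (h - 4)*(h - 1)*(h - 1)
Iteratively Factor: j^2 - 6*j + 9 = (j - 3)*(j - 3)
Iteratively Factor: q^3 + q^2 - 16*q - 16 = (q - 4)*(q^2 + 5*q + 4) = (q - 4)*(q + 4)*(q + 1)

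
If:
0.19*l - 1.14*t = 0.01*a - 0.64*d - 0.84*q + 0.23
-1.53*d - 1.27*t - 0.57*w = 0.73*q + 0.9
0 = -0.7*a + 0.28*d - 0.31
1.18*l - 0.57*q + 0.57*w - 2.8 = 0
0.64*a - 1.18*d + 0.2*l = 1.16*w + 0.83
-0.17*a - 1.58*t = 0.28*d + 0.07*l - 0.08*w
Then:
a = 1.14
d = 3.95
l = 1.95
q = -4.66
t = -1.10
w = -3.77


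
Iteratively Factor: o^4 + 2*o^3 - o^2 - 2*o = (o - 1)*(o^3 + 3*o^2 + 2*o) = o*(o - 1)*(o^2 + 3*o + 2) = o*(o - 1)*(o + 2)*(o + 1)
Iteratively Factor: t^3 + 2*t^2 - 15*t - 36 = (t - 4)*(t^2 + 6*t + 9) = (t - 4)*(t + 3)*(t + 3)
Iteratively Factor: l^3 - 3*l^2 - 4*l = (l - 4)*(l^2 + l) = (l - 4)*(l + 1)*(l)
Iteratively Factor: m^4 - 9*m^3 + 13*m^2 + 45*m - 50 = (m + 2)*(m^3 - 11*m^2 + 35*m - 25) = (m - 5)*(m + 2)*(m^2 - 6*m + 5) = (m - 5)*(m - 1)*(m + 2)*(m - 5)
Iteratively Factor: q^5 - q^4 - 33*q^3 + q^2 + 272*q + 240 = (q - 5)*(q^4 + 4*q^3 - 13*q^2 - 64*q - 48) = (q - 5)*(q + 3)*(q^3 + q^2 - 16*q - 16) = (q - 5)*(q - 4)*(q + 3)*(q^2 + 5*q + 4) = (q - 5)*(q - 4)*(q + 3)*(q + 4)*(q + 1)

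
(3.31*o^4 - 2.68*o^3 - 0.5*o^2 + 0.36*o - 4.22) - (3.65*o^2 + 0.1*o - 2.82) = 3.31*o^4 - 2.68*o^3 - 4.15*o^2 + 0.26*o - 1.4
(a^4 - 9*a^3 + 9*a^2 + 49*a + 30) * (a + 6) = a^5 - 3*a^4 - 45*a^3 + 103*a^2 + 324*a + 180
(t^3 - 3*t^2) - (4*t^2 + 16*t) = t^3 - 7*t^2 - 16*t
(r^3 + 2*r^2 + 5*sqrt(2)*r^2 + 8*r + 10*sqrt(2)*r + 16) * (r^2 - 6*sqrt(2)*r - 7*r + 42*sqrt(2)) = r^5 - 5*r^4 - sqrt(2)*r^4 - 66*r^3 + 5*sqrt(2)*r^3 - 34*sqrt(2)*r^2 + 260*r^2 + 240*sqrt(2)*r + 728*r + 672*sqrt(2)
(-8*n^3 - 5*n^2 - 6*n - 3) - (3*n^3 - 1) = -11*n^3 - 5*n^2 - 6*n - 2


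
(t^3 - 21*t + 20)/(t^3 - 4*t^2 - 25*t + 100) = (t - 1)/(t - 5)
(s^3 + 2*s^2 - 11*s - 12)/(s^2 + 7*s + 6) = (s^2 + s - 12)/(s + 6)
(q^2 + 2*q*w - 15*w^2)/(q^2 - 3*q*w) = (q + 5*w)/q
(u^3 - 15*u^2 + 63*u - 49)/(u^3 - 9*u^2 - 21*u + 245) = (u - 1)/(u + 5)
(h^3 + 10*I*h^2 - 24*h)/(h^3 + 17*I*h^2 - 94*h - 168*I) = h/(h + 7*I)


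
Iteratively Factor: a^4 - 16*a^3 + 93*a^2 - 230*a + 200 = (a - 4)*(a^3 - 12*a^2 + 45*a - 50) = (a - 4)*(a - 2)*(a^2 - 10*a + 25) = (a - 5)*(a - 4)*(a - 2)*(a - 5)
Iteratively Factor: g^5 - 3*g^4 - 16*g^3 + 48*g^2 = (g + 4)*(g^4 - 7*g^3 + 12*g^2) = g*(g + 4)*(g^3 - 7*g^2 + 12*g) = g*(g - 3)*(g + 4)*(g^2 - 4*g) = g*(g - 4)*(g - 3)*(g + 4)*(g)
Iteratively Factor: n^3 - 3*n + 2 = (n + 2)*(n^2 - 2*n + 1) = (n - 1)*(n + 2)*(n - 1)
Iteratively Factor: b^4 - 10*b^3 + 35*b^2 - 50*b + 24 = (b - 3)*(b^3 - 7*b^2 + 14*b - 8) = (b - 3)*(b - 1)*(b^2 - 6*b + 8) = (b - 4)*(b - 3)*(b - 1)*(b - 2)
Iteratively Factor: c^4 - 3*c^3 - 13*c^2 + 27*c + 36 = (c + 3)*(c^3 - 6*c^2 + 5*c + 12) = (c + 1)*(c + 3)*(c^2 - 7*c + 12) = (c - 3)*(c + 1)*(c + 3)*(c - 4)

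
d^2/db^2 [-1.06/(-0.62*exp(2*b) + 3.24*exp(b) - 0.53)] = ((3.4344 - 2.6288*exp(b))*(0.62*exp(2*b) - 3.24*exp(b) + 0.53) + 1.06*(1.24*exp(b) - 3.24)*(2.48*exp(b) - 6.48)*exp(b))*exp(b)/(0.62*exp(2*b) - 3.24*exp(b) + 0.53)^3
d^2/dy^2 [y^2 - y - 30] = 2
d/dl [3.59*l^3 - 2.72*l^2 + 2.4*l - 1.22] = 10.77*l^2 - 5.44*l + 2.4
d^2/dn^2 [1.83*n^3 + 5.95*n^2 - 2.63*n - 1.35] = 10.98*n + 11.9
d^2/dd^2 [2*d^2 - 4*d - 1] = 4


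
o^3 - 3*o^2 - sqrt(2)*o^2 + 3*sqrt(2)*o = o*(o - 3)*(o - sqrt(2))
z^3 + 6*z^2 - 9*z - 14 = (z - 2)*(z + 1)*(z + 7)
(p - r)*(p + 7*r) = p^2 + 6*p*r - 7*r^2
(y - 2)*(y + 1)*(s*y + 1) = s*y^3 - s*y^2 - 2*s*y + y^2 - y - 2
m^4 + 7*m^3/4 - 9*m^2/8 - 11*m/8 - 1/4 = (m - 1)*(m + 1/4)*(m + 1/2)*(m + 2)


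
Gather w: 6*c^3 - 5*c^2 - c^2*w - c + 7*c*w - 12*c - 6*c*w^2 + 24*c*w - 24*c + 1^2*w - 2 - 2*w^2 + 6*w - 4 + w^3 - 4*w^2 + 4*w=6*c^3 - 5*c^2 - 37*c + w^3 + w^2*(-6*c - 6) + w*(-c^2 + 31*c + 11) - 6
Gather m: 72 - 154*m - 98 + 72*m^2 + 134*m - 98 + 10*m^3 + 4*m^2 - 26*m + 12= 10*m^3 + 76*m^2 - 46*m - 112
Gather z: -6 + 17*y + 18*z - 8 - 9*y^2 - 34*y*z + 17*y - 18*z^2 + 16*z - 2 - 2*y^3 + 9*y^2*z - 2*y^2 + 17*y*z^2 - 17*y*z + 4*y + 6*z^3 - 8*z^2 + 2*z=-2*y^3 - 11*y^2 + 38*y + 6*z^3 + z^2*(17*y - 26) + z*(9*y^2 - 51*y + 36) - 16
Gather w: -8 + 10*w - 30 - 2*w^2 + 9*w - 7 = -2*w^2 + 19*w - 45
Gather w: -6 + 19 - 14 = -1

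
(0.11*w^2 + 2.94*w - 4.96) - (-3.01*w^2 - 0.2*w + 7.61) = 3.12*w^2 + 3.14*w - 12.57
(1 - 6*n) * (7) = 7 - 42*n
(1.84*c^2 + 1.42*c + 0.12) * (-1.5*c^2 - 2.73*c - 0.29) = -2.76*c^4 - 7.1532*c^3 - 4.5902*c^2 - 0.7394*c - 0.0348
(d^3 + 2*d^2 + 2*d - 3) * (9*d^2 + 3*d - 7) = 9*d^5 + 21*d^4 + 17*d^3 - 35*d^2 - 23*d + 21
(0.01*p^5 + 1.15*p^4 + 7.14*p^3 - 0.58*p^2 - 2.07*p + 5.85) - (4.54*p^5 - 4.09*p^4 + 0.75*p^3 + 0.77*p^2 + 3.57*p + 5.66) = -4.53*p^5 + 5.24*p^4 + 6.39*p^3 - 1.35*p^2 - 5.64*p + 0.19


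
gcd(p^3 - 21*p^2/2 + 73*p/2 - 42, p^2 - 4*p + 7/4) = p - 7/2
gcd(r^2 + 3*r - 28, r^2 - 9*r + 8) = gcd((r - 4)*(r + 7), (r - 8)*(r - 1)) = 1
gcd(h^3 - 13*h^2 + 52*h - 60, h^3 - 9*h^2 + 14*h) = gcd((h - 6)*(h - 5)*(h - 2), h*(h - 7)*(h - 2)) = h - 2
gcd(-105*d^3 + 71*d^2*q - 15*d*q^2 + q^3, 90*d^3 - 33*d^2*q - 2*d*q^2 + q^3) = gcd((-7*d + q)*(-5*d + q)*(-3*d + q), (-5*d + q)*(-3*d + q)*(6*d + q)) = 15*d^2 - 8*d*q + q^2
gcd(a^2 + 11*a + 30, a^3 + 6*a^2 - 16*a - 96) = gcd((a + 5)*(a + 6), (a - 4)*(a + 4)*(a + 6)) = a + 6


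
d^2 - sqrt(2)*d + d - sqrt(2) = (d + 1)*(d - sqrt(2))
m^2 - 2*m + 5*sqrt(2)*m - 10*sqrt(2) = (m - 2)*(m + 5*sqrt(2))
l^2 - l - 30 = (l - 6)*(l + 5)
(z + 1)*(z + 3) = z^2 + 4*z + 3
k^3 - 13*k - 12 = (k - 4)*(k + 1)*(k + 3)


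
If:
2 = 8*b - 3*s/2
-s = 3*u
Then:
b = 1/4 - 9*u/16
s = -3*u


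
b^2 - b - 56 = (b - 8)*(b + 7)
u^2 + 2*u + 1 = (u + 1)^2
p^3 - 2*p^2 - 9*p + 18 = (p - 3)*(p - 2)*(p + 3)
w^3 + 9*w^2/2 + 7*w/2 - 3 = (w - 1/2)*(w + 2)*(w + 3)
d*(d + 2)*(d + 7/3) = d^3 + 13*d^2/3 + 14*d/3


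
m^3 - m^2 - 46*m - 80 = (m - 8)*(m + 2)*(m + 5)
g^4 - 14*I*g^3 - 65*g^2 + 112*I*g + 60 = (g - 6*I)*(g - 5*I)*(g - 2*I)*(g - I)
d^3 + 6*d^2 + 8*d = d*(d + 2)*(d + 4)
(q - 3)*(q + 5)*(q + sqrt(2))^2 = q^4 + 2*q^3 + 2*sqrt(2)*q^3 - 13*q^2 + 4*sqrt(2)*q^2 - 30*sqrt(2)*q + 4*q - 30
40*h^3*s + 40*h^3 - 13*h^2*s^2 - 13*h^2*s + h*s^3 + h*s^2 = (-8*h + s)*(-5*h + s)*(h*s + h)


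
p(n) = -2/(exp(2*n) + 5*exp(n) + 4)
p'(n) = -2*(-2*exp(2*n) - 5*exp(n))/(exp(2*n) + 5*exp(n) + 4)^2 = (4*exp(n) + 10)*exp(n)/(exp(2*n) + 5*exp(n) + 4)^2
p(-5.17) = -0.50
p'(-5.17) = 0.00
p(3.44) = -0.00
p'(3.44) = 0.00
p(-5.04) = -0.50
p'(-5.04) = 0.00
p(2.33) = -0.01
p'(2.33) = 0.02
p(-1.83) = -0.41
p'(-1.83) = 0.07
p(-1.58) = -0.39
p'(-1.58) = 0.09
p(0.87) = -0.09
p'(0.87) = 0.10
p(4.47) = -0.00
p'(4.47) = 0.00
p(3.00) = 0.00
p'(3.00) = 0.01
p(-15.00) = -0.50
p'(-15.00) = 0.00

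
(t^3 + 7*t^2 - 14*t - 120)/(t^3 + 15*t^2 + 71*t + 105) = (t^2 + 2*t - 24)/(t^2 + 10*t + 21)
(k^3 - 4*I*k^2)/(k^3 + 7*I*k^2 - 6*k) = k*(k - 4*I)/(k^2 + 7*I*k - 6)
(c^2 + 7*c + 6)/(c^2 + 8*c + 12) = (c + 1)/(c + 2)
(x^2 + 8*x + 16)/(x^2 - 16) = (x + 4)/(x - 4)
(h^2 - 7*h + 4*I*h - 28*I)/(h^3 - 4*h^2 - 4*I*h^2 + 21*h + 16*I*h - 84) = (h^2 + h*(-7 + 4*I) - 28*I)/(h^3 - 4*h^2*(1 + I) + h*(21 + 16*I) - 84)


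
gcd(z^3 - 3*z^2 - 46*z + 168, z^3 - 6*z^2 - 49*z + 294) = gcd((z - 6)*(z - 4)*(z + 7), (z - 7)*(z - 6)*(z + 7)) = z^2 + z - 42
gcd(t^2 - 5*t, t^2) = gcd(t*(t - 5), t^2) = t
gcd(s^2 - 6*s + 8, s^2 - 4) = s - 2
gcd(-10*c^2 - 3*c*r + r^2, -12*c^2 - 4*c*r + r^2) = 2*c + r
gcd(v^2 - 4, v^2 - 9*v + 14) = v - 2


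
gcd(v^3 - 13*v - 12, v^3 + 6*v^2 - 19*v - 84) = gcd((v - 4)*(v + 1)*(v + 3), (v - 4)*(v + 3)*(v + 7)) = v^2 - v - 12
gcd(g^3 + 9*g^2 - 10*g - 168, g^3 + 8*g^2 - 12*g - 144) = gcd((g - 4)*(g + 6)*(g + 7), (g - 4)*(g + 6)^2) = g^2 + 2*g - 24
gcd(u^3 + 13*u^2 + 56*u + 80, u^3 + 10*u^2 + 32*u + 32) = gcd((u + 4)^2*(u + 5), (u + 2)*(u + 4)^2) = u^2 + 8*u + 16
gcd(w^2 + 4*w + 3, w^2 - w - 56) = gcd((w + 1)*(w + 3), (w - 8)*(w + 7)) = 1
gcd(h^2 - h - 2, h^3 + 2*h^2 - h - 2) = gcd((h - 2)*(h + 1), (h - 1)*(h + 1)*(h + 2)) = h + 1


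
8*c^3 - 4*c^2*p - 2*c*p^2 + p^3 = (-2*c + p)^2*(2*c + p)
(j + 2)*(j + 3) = j^2 + 5*j + 6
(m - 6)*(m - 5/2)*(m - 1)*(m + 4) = m^4 - 11*m^3/2 - 29*m^2/2 + 79*m - 60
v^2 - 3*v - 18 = (v - 6)*(v + 3)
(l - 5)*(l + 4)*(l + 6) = l^3 + 5*l^2 - 26*l - 120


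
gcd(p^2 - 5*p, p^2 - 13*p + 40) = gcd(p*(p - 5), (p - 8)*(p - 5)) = p - 5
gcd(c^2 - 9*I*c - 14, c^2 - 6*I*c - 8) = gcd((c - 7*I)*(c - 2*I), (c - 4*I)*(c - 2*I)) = c - 2*I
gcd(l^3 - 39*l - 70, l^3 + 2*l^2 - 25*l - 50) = l^2 + 7*l + 10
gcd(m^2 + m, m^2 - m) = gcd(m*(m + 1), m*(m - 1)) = m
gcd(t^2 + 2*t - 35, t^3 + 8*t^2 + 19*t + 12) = 1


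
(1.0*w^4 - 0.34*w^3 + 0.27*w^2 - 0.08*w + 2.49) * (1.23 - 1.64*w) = -1.64*w^5 + 1.7876*w^4 - 0.861*w^3 + 0.4633*w^2 - 4.182*w + 3.0627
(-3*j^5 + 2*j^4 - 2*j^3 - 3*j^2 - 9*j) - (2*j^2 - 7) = -3*j^5 + 2*j^4 - 2*j^3 - 5*j^2 - 9*j + 7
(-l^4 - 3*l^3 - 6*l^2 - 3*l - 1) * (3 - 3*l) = 3*l^5 + 6*l^4 + 9*l^3 - 9*l^2 - 6*l - 3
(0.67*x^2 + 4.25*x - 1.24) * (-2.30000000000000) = -1.541*x^2 - 9.775*x + 2.852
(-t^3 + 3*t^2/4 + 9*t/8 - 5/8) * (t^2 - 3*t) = -t^5 + 15*t^4/4 - 9*t^3/8 - 4*t^2 + 15*t/8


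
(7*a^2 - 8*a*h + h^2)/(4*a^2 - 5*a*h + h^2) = (7*a - h)/(4*a - h)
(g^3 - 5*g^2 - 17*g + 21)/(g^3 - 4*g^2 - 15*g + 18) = (g - 7)/(g - 6)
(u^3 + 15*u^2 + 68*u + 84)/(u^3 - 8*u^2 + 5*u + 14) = (u^3 + 15*u^2 + 68*u + 84)/(u^3 - 8*u^2 + 5*u + 14)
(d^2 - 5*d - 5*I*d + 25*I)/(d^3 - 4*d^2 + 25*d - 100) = (d - 5)/(d^2 + d*(-4 + 5*I) - 20*I)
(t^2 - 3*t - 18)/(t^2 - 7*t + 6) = (t + 3)/(t - 1)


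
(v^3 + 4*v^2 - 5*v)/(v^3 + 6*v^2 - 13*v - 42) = v*(v^2 + 4*v - 5)/(v^3 + 6*v^2 - 13*v - 42)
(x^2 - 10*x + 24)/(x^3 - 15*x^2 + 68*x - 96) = (x - 6)/(x^2 - 11*x + 24)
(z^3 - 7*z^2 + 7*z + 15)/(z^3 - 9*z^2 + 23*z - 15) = (z + 1)/(z - 1)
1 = 1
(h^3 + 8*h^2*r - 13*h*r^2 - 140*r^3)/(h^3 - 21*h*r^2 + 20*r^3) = (-h - 7*r)/(-h + r)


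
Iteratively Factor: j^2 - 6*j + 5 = (j - 1)*(j - 5)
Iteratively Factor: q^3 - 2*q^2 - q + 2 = (q + 1)*(q^2 - 3*q + 2) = (q - 1)*(q + 1)*(q - 2)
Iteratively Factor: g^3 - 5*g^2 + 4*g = (g - 1)*(g^2 - 4*g) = (g - 4)*(g - 1)*(g)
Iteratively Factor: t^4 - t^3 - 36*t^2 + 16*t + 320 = (t - 4)*(t^3 + 3*t^2 - 24*t - 80) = (t - 4)*(t + 4)*(t^2 - t - 20) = (t - 4)*(t + 4)^2*(t - 5)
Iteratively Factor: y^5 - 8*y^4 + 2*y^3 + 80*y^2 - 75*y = (y + 3)*(y^4 - 11*y^3 + 35*y^2 - 25*y) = y*(y + 3)*(y^3 - 11*y^2 + 35*y - 25) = y*(y - 1)*(y + 3)*(y^2 - 10*y + 25) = y*(y - 5)*(y - 1)*(y + 3)*(y - 5)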